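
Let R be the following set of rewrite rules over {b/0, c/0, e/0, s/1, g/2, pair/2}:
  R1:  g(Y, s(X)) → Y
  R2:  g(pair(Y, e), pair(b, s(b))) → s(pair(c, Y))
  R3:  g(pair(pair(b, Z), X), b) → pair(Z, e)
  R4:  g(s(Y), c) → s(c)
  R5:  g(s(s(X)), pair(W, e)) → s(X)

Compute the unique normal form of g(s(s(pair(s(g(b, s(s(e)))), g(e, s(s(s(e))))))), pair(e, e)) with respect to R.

s(pair(s(b), e))

1. g(s(s(pair(s(g(b, s(s(e)))), g(e, s(s(s(e))))))), pair(e, e))  →  s(pair(s(g(b, s(s(e)))), g(e, s(s(s(e))))))   [R5 at ε]
2. s(pair(s(g(b, s(s(e)))), g(e, s(s(s(e))))))  →  s(pair(s(b), g(e, s(s(s(e))))))   [R1 at 1.1.1]
3. s(pair(s(b), g(e, s(s(s(e))))))  →  s(pair(s(b), e))   [R1 at 1.2]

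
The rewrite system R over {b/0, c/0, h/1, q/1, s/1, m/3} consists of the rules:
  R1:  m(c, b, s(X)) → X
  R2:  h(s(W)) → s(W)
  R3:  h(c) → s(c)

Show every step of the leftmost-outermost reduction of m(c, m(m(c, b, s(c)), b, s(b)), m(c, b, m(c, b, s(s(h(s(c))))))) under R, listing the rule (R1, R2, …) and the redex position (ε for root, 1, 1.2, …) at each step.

1. m(c, m(m(c, b, s(c)), b, s(b)), m(c, b, m(c, b, s(s(h(s(c)))))))  →  m(c, m(c, b, s(b)), m(c, b, m(c, b, s(s(h(s(c)))))))   [R1 at 2.1]
2. m(c, m(c, b, s(b)), m(c, b, m(c, b, s(s(h(s(c)))))))  →  m(c, b, m(c, b, m(c, b, s(s(h(s(c)))))))   [R1 at 2]
3. m(c, b, m(c, b, m(c, b, s(s(h(s(c)))))))  →  m(c, b, m(c, b, s(h(s(c)))))   [R1 at 3.3]
4. m(c, b, m(c, b, s(h(s(c)))))  →  m(c, b, h(s(c)))   [R1 at 3]
5. m(c, b, h(s(c)))  →  m(c, b, s(c))   [R2 at 3]
6. m(c, b, s(c))  →  c   [R1 at ε]

c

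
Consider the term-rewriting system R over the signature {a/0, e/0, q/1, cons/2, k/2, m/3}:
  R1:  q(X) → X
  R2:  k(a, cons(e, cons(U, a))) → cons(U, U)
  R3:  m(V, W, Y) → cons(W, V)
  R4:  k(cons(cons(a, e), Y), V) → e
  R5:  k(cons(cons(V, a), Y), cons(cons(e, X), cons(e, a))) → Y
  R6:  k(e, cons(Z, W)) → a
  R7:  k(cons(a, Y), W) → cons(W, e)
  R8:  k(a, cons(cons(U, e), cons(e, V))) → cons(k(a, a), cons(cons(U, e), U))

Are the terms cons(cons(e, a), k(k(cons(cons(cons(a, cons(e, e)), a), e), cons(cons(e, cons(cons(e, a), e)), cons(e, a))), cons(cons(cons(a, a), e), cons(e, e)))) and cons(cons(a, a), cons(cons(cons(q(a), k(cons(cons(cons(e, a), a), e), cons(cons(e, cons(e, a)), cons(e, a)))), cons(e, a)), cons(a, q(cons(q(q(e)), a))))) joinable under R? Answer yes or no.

no — NF(t₁) = cons(cons(e, a), a), NF(t₂) = cons(cons(a, a), cons(cons(cons(a, e), cons(e, a)), cons(a, cons(e, a))))

Reduce t₁ = cons(cons(e, a), k(k(cons(cons(cons(a, cons(e, e)), a), e), cons(cons(e, cons(cons(e, a), e)), cons(e, a))), cons(cons(cons(a, a), e), cons(e, e)))):
1. cons(cons(e, a), k(k(cons(cons(cons(a, cons(e, e)), a), e), cons(cons(e, cons(cons(e, a), e)), cons(e, a))), cons(cons(cons(a, a), e), cons(e, e))))  →  cons(cons(e, a), k(e, cons(cons(cons(a, a), e), cons(e, e))))   [R5 at 2.1]
2. cons(cons(e, a), k(e, cons(cons(cons(a, a), e), cons(e, e))))  →  cons(cons(e, a), a)   [R6 at 2]

Reduce t₂ = cons(cons(a, a), cons(cons(cons(q(a), k(cons(cons(cons(e, a), a), e), cons(cons(e, cons(e, a)), cons(e, a)))), cons(e, a)), cons(a, q(cons(q(q(e)), a))))):
1. cons(cons(a, a), cons(cons(cons(q(a), k(cons(cons(cons(e, a), a), e), cons(cons(e, cons(e, a)), cons(e, a)))), cons(e, a)), cons(a, q(cons(q(q(e)), a)))))  →  cons(cons(a, a), cons(cons(cons(a, k(cons(cons(cons(e, a), a), e), cons(cons(e, cons(e, a)), cons(e, a)))), cons(e, a)), cons(a, q(cons(q(q(e)), a)))))   [R1 at 2.1.1.1]
2. cons(cons(a, a), cons(cons(cons(a, k(cons(cons(cons(e, a), a), e), cons(cons(e, cons(e, a)), cons(e, a)))), cons(e, a)), cons(a, q(cons(q(q(e)), a)))))  →  cons(cons(a, a), cons(cons(cons(a, e), cons(e, a)), cons(a, q(cons(q(q(e)), a)))))   [R5 at 2.1.1.2]
3. cons(cons(a, a), cons(cons(cons(a, e), cons(e, a)), cons(a, q(cons(q(q(e)), a)))))  →  cons(cons(a, a), cons(cons(cons(a, e), cons(e, a)), cons(a, cons(q(q(e)), a))))   [R1 at 2.2.2]
4. cons(cons(a, a), cons(cons(cons(a, e), cons(e, a)), cons(a, cons(q(q(e)), a))))  →  cons(cons(a, a), cons(cons(cons(a, e), cons(e, a)), cons(a, cons(q(e), a))))   [R1 at 2.2.2.1]
5. cons(cons(a, a), cons(cons(cons(a, e), cons(e, a)), cons(a, cons(q(e), a))))  →  cons(cons(a, a), cons(cons(cons(a, e), cons(e, a)), cons(a, cons(e, a))))   [R1 at 2.2.2.1]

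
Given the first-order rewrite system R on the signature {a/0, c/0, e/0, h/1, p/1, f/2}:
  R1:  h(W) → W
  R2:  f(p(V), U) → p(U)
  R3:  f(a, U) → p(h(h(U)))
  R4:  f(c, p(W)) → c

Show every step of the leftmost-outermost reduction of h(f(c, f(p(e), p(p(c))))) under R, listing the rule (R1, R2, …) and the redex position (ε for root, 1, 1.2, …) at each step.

1. h(f(c, f(p(e), p(p(c)))))  →  f(c, f(p(e), p(p(c))))   [R1 at ε]
2. f(c, f(p(e), p(p(c))))  →  f(c, p(p(p(c))))   [R2 at 2]
3. f(c, p(p(p(c))))  →  c   [R4 at ε]

c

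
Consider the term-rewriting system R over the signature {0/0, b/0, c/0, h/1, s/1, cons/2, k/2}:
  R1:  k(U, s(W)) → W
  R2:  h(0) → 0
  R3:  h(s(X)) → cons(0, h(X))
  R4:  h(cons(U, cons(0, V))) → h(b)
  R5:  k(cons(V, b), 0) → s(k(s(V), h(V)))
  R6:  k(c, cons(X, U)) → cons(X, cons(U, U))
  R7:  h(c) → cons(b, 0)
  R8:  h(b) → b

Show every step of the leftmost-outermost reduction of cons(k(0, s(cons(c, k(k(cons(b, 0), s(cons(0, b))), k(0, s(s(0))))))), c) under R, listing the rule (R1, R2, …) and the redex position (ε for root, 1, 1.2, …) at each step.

1. cons(k(0, s(cons(c, k(k(cons(b, 0), s(cons(0, b))), k(0, s(s(0))))))), c)  →  cons(cons(c, k(k(cons(b, 0), s(cons(0, b))), k(0, s(s(0))))), c)   [R1 at 1]
2. cons(cons(c, k(k(cons(b, 0), s(cons(0, b))), k(0, s(s(0))))), c)  →  cons(cons(c, k(cons(0, b), k(0, s(s(0))))), c)   [R1 at 1.2.1]
3. cons(cons(c, k(cons(0, b), k(0, s(s(0))))), c)  →  cons(cons(c, k(cons(0, b), s(0))), c)   [R1 at 1.2.2]
4. cons(cons(c, k(cons(0, b), s(0))), c)  →  cons(cons(c, 0), c)   [R1 at 1.2]

cons(cons(c, 0), c)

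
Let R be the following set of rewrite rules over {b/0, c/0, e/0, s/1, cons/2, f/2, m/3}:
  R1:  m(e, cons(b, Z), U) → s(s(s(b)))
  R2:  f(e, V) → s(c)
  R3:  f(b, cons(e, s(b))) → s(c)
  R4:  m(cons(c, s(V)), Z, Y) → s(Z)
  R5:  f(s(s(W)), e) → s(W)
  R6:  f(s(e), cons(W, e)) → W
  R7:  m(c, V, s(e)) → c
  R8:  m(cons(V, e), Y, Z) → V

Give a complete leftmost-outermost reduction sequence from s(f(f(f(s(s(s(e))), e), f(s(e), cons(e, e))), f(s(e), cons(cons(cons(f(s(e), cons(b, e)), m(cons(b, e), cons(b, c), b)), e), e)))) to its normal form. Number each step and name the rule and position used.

1. s(f(f(f(s(s(s(e))), e), f(s(e), cons(e, e))), f(s(e), cons(cons(cons(f(s(e), cons(b, e)), m(cons(b, e), cons(b, c), b)), e), e))))  →  s(f(f(s(s(e)), f(s(e), cons(e, e))), f(s(e), cons(cons(cons(f(s(e), cons(b, e)), m(cons(b, e), cons(b, c), b)), e), e))))   [R5 at 1.1.1]
2. s(f(f(s(s(e)), f(s(e), cons(e, e))), f(s(e), cons(cons(cons(f(s(e), cons(b, e)), m(cons(b, e), cons(b, c), b)), e), e))))  →  s(f(f(s(s(e)), e), f(s(e), cons(cons(cons(f(s(e), cons(b, e)), m(cons(b, e), cons(b, c), b)), e), e))))   [R6 at 1.1.2]
3. s(f(f(s(s(e)), e), f(s(e), cons(cons(cons(f(s(e), cons(b, e)), m(cons(b, e), cons(b, c), b)), e), e))))  →  s(f(s(e), f(s(e), cons(cons(cons(f(s(e), cons(b, e)), m(cons(b, e), cons(b, c), b)), e), e))))   [R5 at 1.1]
4. s(f(s(e), f(s(e), cons(cons(cons(f(s(e), cons(b, e)), m(cons(b, e), cons(b, c), b)), e), e))))  →  s(f(s(e), cons(cons(f(s(e), cons(b, e)), m(cons(b, e), cons(b, c), b)), e)))   [R6 at 1.2]
5. s(f(s(e), cons(cons(f(s(e), cons(b, e)), m(cons(b, e), cons(b, c), b)), e)))  →  s(cons(f(s(e), cons(b, e)), m(cons(b, e), cons(b, c), b)))   [R6 at 1]
6. s(cons(f(s(e), cons(b, e)), m(cons(b, e), cons(b, c), b)))  →  s(cons(b, m(cons(b, e), cons(b, c), b)))   [R6 at 1.1]
7. s(cons(b, m(cons(b, e), cons(b, c), b)))  →  s(cons(b, b))   [R8 at 1.2]

s(cons(b, b))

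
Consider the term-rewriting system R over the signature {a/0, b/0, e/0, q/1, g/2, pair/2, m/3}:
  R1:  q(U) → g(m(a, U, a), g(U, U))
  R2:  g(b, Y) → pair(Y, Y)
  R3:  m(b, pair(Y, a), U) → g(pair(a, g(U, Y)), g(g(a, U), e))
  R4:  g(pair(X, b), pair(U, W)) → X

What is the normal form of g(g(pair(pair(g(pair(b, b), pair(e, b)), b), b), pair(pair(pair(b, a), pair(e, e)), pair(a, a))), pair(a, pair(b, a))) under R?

b

1. g(g(pair(pair(g(pair(b, b), pair(e, b)), b), b), pair(pair(pair(b, a), pair(e, e)), pair(a, a))), pair(a, pair(b, a)))  →  g(pair(g(pair(b, b), pair(e, b)), b), pair(a, pair(b, a)))   [R4 at 1]
2. g(pair(g(pair(b, b), pair(e, b)), b), pair(a, pair(b, a)))  →  g(pair(b, b), pair(e, b))   [R4 at ε]
3. g(pair(b, b), pair(e, b))  →  b   [R4 at ε]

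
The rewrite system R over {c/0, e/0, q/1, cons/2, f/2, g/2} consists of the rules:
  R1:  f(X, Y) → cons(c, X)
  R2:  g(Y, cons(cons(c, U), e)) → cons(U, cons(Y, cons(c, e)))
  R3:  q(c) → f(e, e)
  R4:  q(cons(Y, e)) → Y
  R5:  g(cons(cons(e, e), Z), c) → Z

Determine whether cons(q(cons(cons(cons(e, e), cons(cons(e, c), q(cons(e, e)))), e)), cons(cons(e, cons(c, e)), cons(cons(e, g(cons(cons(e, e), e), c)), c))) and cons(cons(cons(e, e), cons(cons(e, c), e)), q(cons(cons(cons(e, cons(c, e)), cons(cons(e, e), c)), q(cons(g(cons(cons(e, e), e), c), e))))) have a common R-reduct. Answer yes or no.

Reduce t₁ = cons(q(cons(cons(cons(e, e), cons(cons(e, c), q(cons(e, e)))), e)), cons(cons(e, cons(c, e)), cons(cons(e, g(cons(cons(e, e), e), c)), c))):
1. cons(q(cons(cons(cons(e, e), cons(cons(e, c), q(cons(e, e)))), e)), cons(cons(e, cons(c, e)), cons(cons(e, g(cons(cons(e, e), e), c)), c)))  →  cons(cons(cons(e, e), cons(cons(e, c), q(cons(e, e)))), cons(cons(e, cons(c, e)), cons(cons(e, g(cons(cons(e, e), e), c)), c)))   [R4 at 1]
2. cons(cons(cons(e, e), cons(cons(e, c), q(cons(e, e)))), cons(cons(e, cons(c, e)), cons(cons(e, g(cons(cons(e, e), e), c)), c)))  →  cons(cons(cons(e, e), cons(cons(e, c), e)), cons(cons(e, cons(c, e)), cons(cons(e, g(cons(cons(e, e), e), c)), c)))   [R4 at 1.2.2]
3. cons(cons(cons(e, e), cons(cons(e, c), e)), cons(cons(e, cons(c, e)), cons(cons(e, g(cons(cons(e, e), e), c)), c)))  →  cons(cons(cons(e, e), cons(cons(e, c), e)), cons(cons(e, cons(c, e)), cons(cons(e, e), c)))   [R5 at 2.2.1.2]

Reduce t₂ = cons(cons(cons(e, e), cons(cons(e, c), e)), q(cons(cons(cons(e, cons(c, e)), cons(cons(e, e), c)), q(cons(g(cons(cons(e, e), e), c), e))))):
1. cons(cons(cons(e, e), cons(cons(e, c), e)), q(cons(cons(cons(e, cons(c, e)), cons(cons(e, e), c)), q(cons(g(cons(cons(e, e), e), c), e)))))  →  cons(cons(cons(e, e), cons(cons(e, c), e)), q(cons(cons(cons(e, cons(c, e)), cons(cons(e, e), c)), g(cons(cons(e, e), e), c))))   [R4 at 2.1.2]
2. cons(cons(cons(e, e), cons(cons(e, c), e)), q(cons(cons(cons(e, cons(c, e)), cons(cons(e, e), c)), g(cons(cons(e, e), e), c))))  →  cons(cons(cons(e, e), cons(cons(e, c), e)), q(cons(cons(cons(e, cons(c, e)), cons(cons(e, e), c)), e)))   [R5 at 2.1.2]
3. cons(cons(cons(e, e), cons(cons(e, c), e)), q(cons(cons(cons(e, cons(c, e)), cons(cons(e, e), c)), e)))  →  cons(cons(cons(e, e), cons(cons(e, c), e)), cons(cons(e, cons(c, e)), cons(cons(e, e), c)))   [R4 at 2]

yes — NF(t₁) = cons(cons(cons(e, e), cons(cons(e, c), e)), cons(cons(e, cons(c, e)), cons(cons(e, e), c))), NF(t₂) = cons(cons(cons(e, e), cons(cons(e, c), e)), cons(cons(e, cons(c, e)), cons(cons(e, e), c)))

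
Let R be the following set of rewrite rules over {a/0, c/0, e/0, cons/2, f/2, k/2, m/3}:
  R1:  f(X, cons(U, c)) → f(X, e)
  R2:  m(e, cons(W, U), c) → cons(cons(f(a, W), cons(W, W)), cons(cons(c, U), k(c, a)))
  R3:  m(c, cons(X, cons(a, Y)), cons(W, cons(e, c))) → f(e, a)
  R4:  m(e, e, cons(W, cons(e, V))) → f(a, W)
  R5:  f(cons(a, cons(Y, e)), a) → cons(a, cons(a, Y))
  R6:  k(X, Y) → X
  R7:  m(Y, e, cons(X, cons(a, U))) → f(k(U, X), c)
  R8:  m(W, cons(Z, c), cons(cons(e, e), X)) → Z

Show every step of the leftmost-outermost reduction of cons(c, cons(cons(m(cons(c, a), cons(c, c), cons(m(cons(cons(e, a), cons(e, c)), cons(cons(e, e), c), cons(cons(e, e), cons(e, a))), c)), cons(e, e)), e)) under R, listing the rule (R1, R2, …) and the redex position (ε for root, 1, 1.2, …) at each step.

cons(c, cons(cons(c, cons(e, e)), e))

1. cons(c, cons(cons(m(cons(c, a), cons(c, c), cons(m(cons(cons(e, a), cons(e, c)), cons(cons(e, e), c), cons(cons(e, e), cons(e, a))), c)), cons(e, e)), e))  →  cons(c, cons(cons(m(cons(c, a), cons(c, c), cons(cons(e, e), c)), cons(e, e)), e))   [R8 at 2.1.1.3.1]
2. cons(c, cons(cons(m(cons(c, a), cons(c, c), cons(cons(e, e), c)), cons(e, e)), e))  →  cons(c, cons(cons(c, cons(e, e)), e))   [R8 at 2.1.1]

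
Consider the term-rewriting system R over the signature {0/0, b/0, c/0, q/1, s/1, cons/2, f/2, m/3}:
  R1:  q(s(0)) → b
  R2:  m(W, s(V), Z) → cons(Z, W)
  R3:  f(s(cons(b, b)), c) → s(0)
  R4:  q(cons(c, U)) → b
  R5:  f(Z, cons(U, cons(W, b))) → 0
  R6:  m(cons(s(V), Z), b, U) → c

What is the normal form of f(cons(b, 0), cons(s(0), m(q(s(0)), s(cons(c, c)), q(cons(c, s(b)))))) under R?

0

1. f(cons(b, 0), cons(s(0), m(q(s(0)), s(cons(c, c)), q(cons(c, s(b))))))  →  f(cons(b, 0), cons(s(0), cons(q(cons(c, s(b))), q(s(0)))))   [R2 at 2.2]
2. f(cons(b, 0), cons(s(0), cons(q(cons(c, s(b))), q(s(0)))))  →  f(cons(b, 0), cons(s(0), cons(b, q(s(0)))))   [R4 at 2.2.1]
3. f(cons(b, 0), cons(s(0), cons(b, q(s(0)))))  →  f(cons(b, 0), cons(s(0), cons(b, b)))   [R1 at 2.2.2]
4. f(cons(b, 0), cons(s(0), cons(b, b)))  →  0   [R5 at ε]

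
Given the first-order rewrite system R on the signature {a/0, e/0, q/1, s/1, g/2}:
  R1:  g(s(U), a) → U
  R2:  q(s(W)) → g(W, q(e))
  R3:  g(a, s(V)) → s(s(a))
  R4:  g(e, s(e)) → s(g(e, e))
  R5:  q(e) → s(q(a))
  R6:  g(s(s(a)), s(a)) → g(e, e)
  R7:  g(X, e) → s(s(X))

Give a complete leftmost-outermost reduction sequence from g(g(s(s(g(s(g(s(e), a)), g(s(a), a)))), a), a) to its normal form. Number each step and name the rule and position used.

e

1. g(g(s(s(g(s(g(s(e), a)), g(s(a), a)))), a), a)  →  g(s(g(s(g(s(e), a)), g(s(a), a))), a)   [R1 at 1]
2. g(s(g(s(g(s(e), a)), g(s(a), a))), a)  →  g(s(g(s(e), a)), g(s(a), a))   [R1 at ε]
3. g(s(g(s(e), a)), g(s(a), a))  →  g(s(e), g(s(a), a))   [R1 at 1.1]
4. g(s(e), g(s(a), a))  →  g(s(e), a)   [R1 at 2]
5. g(s(e), a)  →  e   [R1 at ε]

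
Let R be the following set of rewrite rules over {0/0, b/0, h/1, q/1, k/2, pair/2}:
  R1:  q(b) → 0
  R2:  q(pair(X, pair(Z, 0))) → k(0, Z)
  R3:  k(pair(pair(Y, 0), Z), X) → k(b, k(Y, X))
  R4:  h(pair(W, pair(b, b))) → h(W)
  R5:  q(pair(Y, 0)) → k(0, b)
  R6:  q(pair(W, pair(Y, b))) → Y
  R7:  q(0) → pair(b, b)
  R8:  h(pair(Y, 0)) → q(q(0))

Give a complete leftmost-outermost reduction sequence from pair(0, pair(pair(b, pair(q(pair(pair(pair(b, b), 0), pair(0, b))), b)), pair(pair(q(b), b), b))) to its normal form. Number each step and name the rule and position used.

pair(0, pair(pair(b, pair(0, b)), pair(pair(0, b), b)))

1. pair(0, pair(pair(b, pair(q(pair(pair(pair(b, b), 0), pair(0, b))), b)), pair(pair(q(b), b), b)))  →  pair(0, pair(pair(b, pair(0, b)), pair(pair(q(b), b), b)))   [R6 at 2.1.2.1]
2. pair(0, pair(pair(b, pair(0, b)), pair(pair(q(b), b), b)))  →  pair(0, pair(pair(b, pair(0, b)), pair(pair(0, b), b)))   [R1 at 2.2.1.1]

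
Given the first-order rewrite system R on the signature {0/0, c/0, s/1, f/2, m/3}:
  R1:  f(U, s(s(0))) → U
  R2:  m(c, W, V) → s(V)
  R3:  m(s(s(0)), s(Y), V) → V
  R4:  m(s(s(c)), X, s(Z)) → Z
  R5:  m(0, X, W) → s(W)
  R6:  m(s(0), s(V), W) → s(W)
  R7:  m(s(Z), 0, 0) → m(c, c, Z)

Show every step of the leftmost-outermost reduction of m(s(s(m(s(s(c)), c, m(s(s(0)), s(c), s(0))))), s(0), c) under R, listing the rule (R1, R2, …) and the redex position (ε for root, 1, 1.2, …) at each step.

1. m(s(s(m(s(s(c)), c, m(s(s(0)), s(c), s(0))))), s(0), c)  →  m(s(s(m(s(s(c)), c, s(0)))), s(0), c)   [R3 at 1.1.1.3]
2. m(s(s(m(s(s(c)), c, s(0)))), s(0), c)  →  m(s(s(0)), s(0), c)   [R4 at 1.1.1]
3. m(s(s(0)), s(0), c)  →  c   [R3 at ε]

c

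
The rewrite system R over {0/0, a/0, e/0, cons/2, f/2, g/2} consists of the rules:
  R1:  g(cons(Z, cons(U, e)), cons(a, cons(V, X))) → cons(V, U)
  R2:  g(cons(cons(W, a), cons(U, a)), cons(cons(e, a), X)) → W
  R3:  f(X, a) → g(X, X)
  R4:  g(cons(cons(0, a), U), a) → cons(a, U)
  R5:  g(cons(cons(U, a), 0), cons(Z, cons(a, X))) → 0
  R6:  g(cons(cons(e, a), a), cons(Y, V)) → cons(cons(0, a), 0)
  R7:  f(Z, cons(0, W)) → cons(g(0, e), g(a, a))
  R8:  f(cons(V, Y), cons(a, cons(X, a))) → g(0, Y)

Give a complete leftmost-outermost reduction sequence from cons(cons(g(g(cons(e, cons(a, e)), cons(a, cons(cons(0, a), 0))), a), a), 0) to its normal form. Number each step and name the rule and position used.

cons(cons(cons(a, a), a), 0)

1. cons(cons(g(g(cons(e, cons(a, e)), cons(a, cons(cons(0, a), 0))), a), a), 0)  →  cons(cons(g(cons(cons(0, a), a), a), a), 0)   [R1 at 1.1.1]
2. cons(cons(g(cons(cons(0, a), a), a), a), 0)  →  cons(cons(cons(a, a), a), 0)   [R4 at 1.1]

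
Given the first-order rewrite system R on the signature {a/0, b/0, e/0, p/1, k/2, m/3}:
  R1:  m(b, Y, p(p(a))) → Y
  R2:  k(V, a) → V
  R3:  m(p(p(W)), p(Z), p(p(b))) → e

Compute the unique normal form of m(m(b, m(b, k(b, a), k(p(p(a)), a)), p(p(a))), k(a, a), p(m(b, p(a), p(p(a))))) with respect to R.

a

1. m(m(b, m(b, k(b, a), k(p(p(a)), a)), p(p(a))), k(a, a), p(m(b, p(a), p(p(a)))))  →  m(m(b, k(b, a), k(p(p(a)), a)), k(a, a), p(m(b, p(a), p(p(a)))))   [R1 at 1]
2. m(m(b, k(b, a), k(p(p(a)), a)), k(a, a), p(m(b, p(a), p(p(a)))))  →  m(m(b, b, k(p(p(a)), a)), k(a, a), p(m(b, p(a), p(p(a)))))   [R2 at 1.2]
3. m(m(b, b, k(p(p(a)), a)), k(a, a), p(m(b, p(a), p(p(a)))))  →  m(m(b, b, p(p(a))), k(a, a), p(m(b, p(a), p(p(a)))))   [R2 at 1.3]
4. m(m(b, b, p(p(a))), k(a, a), p(m(b, p(a), p(p(a)))))  →  m(b, k(a, a), p(m(b, p(a), p(p(a)))))   [R1 at 1]
5. m(b, k(a, a), p(m(b, p(a), p(p(a)))))  →  m(b, a, p(m(b, p(a), p(p(a)))))   [R2 at 2]
6. m(b, a, p(m(b, p(a), p(p(a)))))  →  m(b, a, p(p(a)))   [R1 at 3.1]
7. m(b, a, p(p(a)))  →  a   [R1 at ε]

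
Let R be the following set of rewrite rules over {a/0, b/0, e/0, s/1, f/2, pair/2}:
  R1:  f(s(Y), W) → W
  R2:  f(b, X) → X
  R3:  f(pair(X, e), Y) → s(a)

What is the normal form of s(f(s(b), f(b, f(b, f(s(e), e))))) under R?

1. s(f(s(b), f(b, f(b, f(s(e), e)))))  →  s(f(b, f(b, f(s(e), e))))   [R1 at 1]
2. s(f(b, f(b, f(s(e), e))))  →  s(f(b, f(s(e), e)))   [R2 at 1]
3. s(f(b, f(s(e), e)))  →  s(f(s(e), e))   [R2 at 1]
4. s(f(s(e), e))  →  s(e)   [R1 at 1]

s(e)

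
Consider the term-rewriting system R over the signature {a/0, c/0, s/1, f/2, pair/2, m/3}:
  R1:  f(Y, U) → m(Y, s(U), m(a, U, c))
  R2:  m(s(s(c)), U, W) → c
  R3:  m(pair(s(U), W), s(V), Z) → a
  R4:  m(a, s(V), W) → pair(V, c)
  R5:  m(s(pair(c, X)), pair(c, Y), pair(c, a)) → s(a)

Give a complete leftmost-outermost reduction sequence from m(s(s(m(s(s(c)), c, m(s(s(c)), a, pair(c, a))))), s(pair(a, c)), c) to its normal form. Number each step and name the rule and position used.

c

1. m(s(s(m(s(s(c)), c, m(s(s(c)), a, pair(c, a))))), s(pair(a, c)), c)  →  m(s(s(c)), s(pair(a, c)), c)   [R2 at 1.1.1]
2. m(s(s(c)), s(pair(a, c)), c)  →  c   [R2 at ε]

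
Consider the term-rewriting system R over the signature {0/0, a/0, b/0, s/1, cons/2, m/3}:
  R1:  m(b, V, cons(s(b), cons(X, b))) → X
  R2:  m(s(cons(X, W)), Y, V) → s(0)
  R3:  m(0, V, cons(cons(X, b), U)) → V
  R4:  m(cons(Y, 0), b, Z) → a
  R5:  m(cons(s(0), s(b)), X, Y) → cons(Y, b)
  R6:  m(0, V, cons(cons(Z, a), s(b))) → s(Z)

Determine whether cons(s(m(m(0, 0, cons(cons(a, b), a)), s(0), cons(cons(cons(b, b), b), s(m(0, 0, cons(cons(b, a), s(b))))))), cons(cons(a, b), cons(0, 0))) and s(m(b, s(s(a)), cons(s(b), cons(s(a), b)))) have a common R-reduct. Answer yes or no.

Reduce t₁ = cons(s(m(m(0, 0, cons(cons(a, b), a)), s(0), cons(cons(cons(b, b), b), s(m(0, 0, cons(cons(b, a), s(b))))))), cons(cons(a, b), cons(0, 0))):
1. cons(s(m(m(0, 0, cons(cons(a, b), a)), s(0), cons(cons(cons(b, b), b), s(m(0, 0, cons(cons(b, a), s(b))))))), cons(cons(a, b), cons(0, 0)))  →  cons(s(m(0, s(0), cons(cons(cons(b, b), b), s(m(0, 0, cons(cons(b, a), s(b))))))), cons(cons(a, b), cons(0, 0)))   [R3 at 1.1.1]
2. cons(s(m(0, s(0), cons(cons(cons(b, b), b), s(m(0, 0, cons(cons(b, a), s(b))))))), cons(cons(a, b), cons(0, 0)))  →  cons(s(s(0)), cons(cons(a, b), cons(0, 0)))   [R3 at 1.1]

Reduce t₂ = s(m(b, s(s(a)), cons(s(b), cons(s(a), b)))):
1. s(m(b, s(s(a)), cons(s(b), cons(s(a), b))))  →  s(s(a))   [R1 at 1]

no — NF(t₁) = cons(s(s(0)), cons(cons(a, b), cons(0, 0))), NF(t₂) = s(s(a))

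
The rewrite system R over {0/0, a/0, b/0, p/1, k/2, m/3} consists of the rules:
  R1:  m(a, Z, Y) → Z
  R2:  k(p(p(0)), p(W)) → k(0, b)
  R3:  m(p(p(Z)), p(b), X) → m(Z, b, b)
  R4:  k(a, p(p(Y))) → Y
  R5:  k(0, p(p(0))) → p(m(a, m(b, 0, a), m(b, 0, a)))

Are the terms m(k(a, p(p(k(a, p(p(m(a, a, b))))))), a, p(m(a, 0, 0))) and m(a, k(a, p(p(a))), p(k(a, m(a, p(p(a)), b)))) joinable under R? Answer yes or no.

Reduce t₁ = m(k(a, p(p(k(a, p(p(m(a, a, b))))))), a, p(m(a, 0, 0))):
1. m(k(a, p(p(k(a, p(p(m(a, a, b))))))), a, p(m(a, 0, 0)))  →  m(k(a, p(p(m(a, a, b)))), a, p(m(a, 0, 0)))   [R4 at 1]
2. m(k(a, p(p(m(a, a, b)))), a, p(m(a, 0, 0)))  →  m(m(a, a, b), a, p(m(a, 0, 0)))   [R4 at 1]
3. m(m(a, a, b), a, p(m(a, 0, 0)))  →  m(a, a, p(m(a, 0, 0)))   [R1 at 1]
4. m(a, a, p(m(a, 0, 0)))  →  a   [R1 at ε]

Reduce t₂ = m(a, k(a, p(p(a))), p(k(a, m(a, p(p(a)), b)))):
1. m(a, k(a, p(p(a))), p(k(a, m(a, p(p(a)), b))))  →  k(a, p(p(a)))   [R1 at ε]
2. k(a, p(p(a)))  →  a   [R4 at ε]

yes — NF(t₁) = a, NF(t₂) = a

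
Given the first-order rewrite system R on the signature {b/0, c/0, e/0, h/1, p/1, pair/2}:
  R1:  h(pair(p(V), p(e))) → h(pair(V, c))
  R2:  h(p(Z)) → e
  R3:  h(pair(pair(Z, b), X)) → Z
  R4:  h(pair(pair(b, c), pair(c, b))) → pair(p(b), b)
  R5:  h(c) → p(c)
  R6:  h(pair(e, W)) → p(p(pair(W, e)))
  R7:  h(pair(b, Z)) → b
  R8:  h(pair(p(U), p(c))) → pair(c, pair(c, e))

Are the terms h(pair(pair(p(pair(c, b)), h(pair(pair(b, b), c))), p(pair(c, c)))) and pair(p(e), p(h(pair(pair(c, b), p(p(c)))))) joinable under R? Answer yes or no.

no — NF(t₁) = p(pair(c, b)), NF(t₂) = pair(p(e), p(c))

Reduce t₁ = h(pair(pair(p(pair(c, b)), h(pair(pair(b, b), c))), p(pair(c, c)))):
1. h(pair(pair(p(pair(c, b)), h(pair(pair(b, b), c))), p(pair(c, c))))  →  h(pair(pair(p(pair(c, b)), b), p(pair(c, c))))   [R3 at 1.1.2]
2. h(pair(pair(p(pair(c, b)), b), p(pair(c, c))))  →  p(pair(c, b))   [R3 at ε]

Reduce t₂ = pair(p(e), p(h(pair(pair(c, b), p(p(c)))))):
1. pair(p(e), p(h(pair(pair(c, b), p(p(c))))))  →  pair(p(e), p(c))   [R3 at 2.1]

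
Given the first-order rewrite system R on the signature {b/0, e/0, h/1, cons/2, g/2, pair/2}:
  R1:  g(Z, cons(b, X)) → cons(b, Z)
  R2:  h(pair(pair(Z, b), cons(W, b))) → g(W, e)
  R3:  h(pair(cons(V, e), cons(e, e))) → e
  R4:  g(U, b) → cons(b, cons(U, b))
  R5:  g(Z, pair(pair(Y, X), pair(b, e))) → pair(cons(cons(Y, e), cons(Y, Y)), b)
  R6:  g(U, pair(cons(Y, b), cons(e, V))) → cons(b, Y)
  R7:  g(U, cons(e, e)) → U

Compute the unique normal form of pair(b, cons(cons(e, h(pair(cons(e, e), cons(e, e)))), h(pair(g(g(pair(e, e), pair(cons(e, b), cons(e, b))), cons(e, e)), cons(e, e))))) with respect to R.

1. pair(b, cons(cons(e, h(pair(cons(e, e), cons(e, e)))), h(pair(g(g(pair(e, e), pair(cons(e, b), cons(e, b))), cons(e, e)), cons(e, e)))))  →  pair(b, cons(cons(e, e), h(pair(g(g(pair(e, e), pair(cons(e, b), cons(e, b))), cons(e, e)), cons(e, e)))))   [R3 at 2.1.2]
2. pair(b, cons(cons(e, e), h(pair(g(g(pair(e, e), pair(cons(e, b), cons(e, b))), cons(e, e)), cons(e, e)))))  →  pair(b, cons(cons(e, e), h(pair(g(pair(e, e), pair(cons(e, b), cons(e, b))), cons(e, e)))))   [R7 at 2.2.1.1]
3. pair(b, cons(cons(e, e), h(pair(g(pair(e, e), pair(cons(e, b), cons(e, b))), cons(e, e)))))  →  pair(b, cons(cons(e, e), h(pair(cons(b, e), cons(e, e)))))   [R6 at 2.2.1.1]
4. pair(b, cons(cons(e, e), h(pair(cons(b, e), cons(e, e)))))  →  pair(b, cons(cons(e, e), e))   [R3 at 2.2]

pair(b, cons(cons(e, e), e))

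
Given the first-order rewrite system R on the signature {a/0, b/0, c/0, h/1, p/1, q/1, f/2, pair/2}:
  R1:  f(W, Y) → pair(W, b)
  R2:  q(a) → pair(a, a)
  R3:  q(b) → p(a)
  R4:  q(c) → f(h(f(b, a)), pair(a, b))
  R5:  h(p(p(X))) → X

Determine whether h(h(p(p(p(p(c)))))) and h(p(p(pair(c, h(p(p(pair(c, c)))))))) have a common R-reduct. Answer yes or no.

no — NF(t₁) = c, NF(t₂) = pair(c, pair(c, c))

Reduce t₁ = h(h(p(p(p(p(c)))))):
1. h(h(p(p(p(p(c))))))  →  h(p(p(c)))   [R5 at 1]
2. h(p(p(c)))  →  c   [R5 at ε]

Reduce t₂ = h(p(p(pair(c, h(p(p(pair(c, c)))))))):
1. h(p(p(pair(c, h(p(p(pair(c, c))))))))  →  pair(c, h(p(p(pair(c, c)))))   [R5 at ε]
2. pair(c, h(p(p(pair(c, c)))))  →  pair(c, pair(c, c))   [R5 at 2]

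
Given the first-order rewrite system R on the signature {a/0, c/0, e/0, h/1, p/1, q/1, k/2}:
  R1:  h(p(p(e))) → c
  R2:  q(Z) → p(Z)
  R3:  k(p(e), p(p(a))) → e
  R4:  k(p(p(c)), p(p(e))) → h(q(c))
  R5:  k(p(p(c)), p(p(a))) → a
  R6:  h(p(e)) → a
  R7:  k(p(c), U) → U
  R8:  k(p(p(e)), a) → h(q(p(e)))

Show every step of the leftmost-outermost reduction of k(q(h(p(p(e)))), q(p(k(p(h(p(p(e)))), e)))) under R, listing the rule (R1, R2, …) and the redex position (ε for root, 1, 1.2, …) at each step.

1. k(q(h(p(p(e)))), q(p(k(p(h(p(p(e)))), e))))  →  k(p(h(p(p(e)))), q(p(k(p(h(p(p(e)))), e))))   [R2 at 1]
2. k(p(h(p(p(e)))), q(p(k(p(h(p(p(e)))), e))))  →  k(p(c), q(p(k(p(h(p(p(e)))), e))))   [R1 at 1.1]
3. k(p(c), q(p(k(p(h(p(p(e)))), e))))  →  q(p(k(p(h(p(p(e)))), e)))   [R7 at ε]
4. q(p(k(p(h(p(p(e)))), e)))  →  p(p(k(p(h(p(p(e)))), e)))   [R2 at ε]
5. p(p(k(p(h(p(p(e)))), e)))  →  p(p(k(p(c), e)))   [R1 at 1.1.1.1]
6. p(p(k(p(c), e)))  →  p(p(e))   [R7 at 1.1]

p(p(e))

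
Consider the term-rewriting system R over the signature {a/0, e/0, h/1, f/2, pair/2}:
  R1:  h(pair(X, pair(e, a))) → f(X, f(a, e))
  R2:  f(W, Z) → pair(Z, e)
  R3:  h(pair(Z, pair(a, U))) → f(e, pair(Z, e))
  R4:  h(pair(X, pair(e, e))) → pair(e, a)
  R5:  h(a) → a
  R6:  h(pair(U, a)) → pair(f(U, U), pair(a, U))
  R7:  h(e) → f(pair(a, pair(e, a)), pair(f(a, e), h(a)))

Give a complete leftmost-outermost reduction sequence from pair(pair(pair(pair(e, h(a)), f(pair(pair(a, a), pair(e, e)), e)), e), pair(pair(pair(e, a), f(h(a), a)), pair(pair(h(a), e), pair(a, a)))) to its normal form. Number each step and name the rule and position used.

1. pair(pair(pair(pair(e, h(a)), f(pair(pair(a, a), pair(e, e)), e)), e), pair(pair(pair(e, a), f(h(a), a)), pair(pair(h(a), e), pair(a, a))))  →  pair(pair(pair(pair(e, a), f(pair(pair(a, a), pair(e, e)), e)), e), pair(pair(pair(e, a), f(h(a), a)), pair(pair(h(a), e), pair(a, a))))   [R5 at 1.1.1.2]
2. pair(pair(pair(pair(e, a), f(pair(pair(a, a), pair(e, e)), e)), e), pair(pair(pair(e, a), f(h(a), a)), pair(pair(h(a), e), pair(a, a))))  →  pair(pair(pair(pair(e, a), pair(e, e)), e), pair(pair(pair(e, a), f(h(a), a)), pair(pair(h(a), e), pair(a, a))))   [R2 at 1.1.2]
3. pair(pair(pair(pair(e, a), pair(e, e)), e), pair(pair(pair(e, a), f(h(a), a)), pair(pair(h(a), e), pair(a, a))))  →  pair(pair(pair(pair(e, a), pair(e, e)), e), pair(pair(pair(e, a), pair(a, e)), pair(pair(h(a), e), pair(a, a))))   [R2 at 2.1.2]
4. pair(pair(pair(pair(e, a), pair(e, e)), e), pair(pair(pair(e, a), pair(a, e)), pair(pair(h(a), e), pair(a, a))))  →  pair(pair(pair(pair(e, a), pair(e, e)), e), pair(pair(pair(e, a), pair(a, e)), pair(pair(a, e), pair(a, a))))   [R5 at 2.2.1.1]

pair(pair(pair(pair(e, a), pair(e, e)), e), pair(pair(pair(e, a), pair(a, e)), pair(pair(a, e), pair(a, a))))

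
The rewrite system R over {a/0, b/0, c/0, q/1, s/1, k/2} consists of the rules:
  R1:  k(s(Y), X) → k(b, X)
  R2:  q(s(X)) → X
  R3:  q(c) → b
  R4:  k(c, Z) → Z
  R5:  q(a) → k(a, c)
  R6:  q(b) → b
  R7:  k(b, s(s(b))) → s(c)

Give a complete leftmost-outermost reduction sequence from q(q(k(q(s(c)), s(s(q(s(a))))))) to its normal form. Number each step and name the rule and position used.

1. q(q(k(q(s(c)), s(s(q(s(a)))))))  →  q(q(k(c, s(s(q(s(a)))))))   [R2 at 1.1.1]
2. q(q(k(c, s(s(q(s(a)))))))  →  q(q(s(s(q(s(a))))))   [R4 at 1.1]
3. q(q(s(s(q(s(a))))))  →  q(s(q(s(a))))   [R2 at 1]
4. q(s(q(s(a))))  →  q(s(a))   [R2 at ε]
5. q(s(a))  →  a   [R2 at ε]

a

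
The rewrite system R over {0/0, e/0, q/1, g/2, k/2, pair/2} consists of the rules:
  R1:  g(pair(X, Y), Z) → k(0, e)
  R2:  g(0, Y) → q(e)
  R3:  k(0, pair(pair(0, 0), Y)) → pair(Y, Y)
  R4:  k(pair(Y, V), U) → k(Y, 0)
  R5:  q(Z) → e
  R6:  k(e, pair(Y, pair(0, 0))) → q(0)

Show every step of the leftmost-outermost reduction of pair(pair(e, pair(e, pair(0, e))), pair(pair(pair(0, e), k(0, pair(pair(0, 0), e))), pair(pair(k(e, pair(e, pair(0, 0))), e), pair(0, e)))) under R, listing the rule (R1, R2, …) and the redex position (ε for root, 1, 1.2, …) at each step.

pair(pair(e, pair(e, pair(0, e))), pair(pair(pair(0, e), pair(e, e)), pair(pair(e, e), pair(0, e))))

1. pair(pair(e, pair(e, pair(0, e))), pair(pair(pair(0, e), k(0, pair(pair(0, 0), e))), pair(pair(k(e, pair(e, pair(0, 0))), e), pair(0, e))))  →  pair(pair(e, pair(e, pair(0, e))), pair(pair(pair(0, e), pair(e, e)), pair(pair(k(e, pair(e, pair(0, 0))), e), pair(0, e))))   [R3 at 2.1.2]
2. pair(pair(e, pair(e, pair(0, e))), pair(pair(pair(0, e), pair(e, e)), pair(pair(k(e, pair(e, pair(0, 0))), e), pair(0, e))))  →  pair(pair(e, pair(e, pair(0, e))), pair(pair(pair(0, e), pair(e, e)), pair(pair(q(0), e), pair(0, e))))   [R6 at 2.2.1.1]
3. pair(pair(e, pair(e, pair(0, e))), pair(pair(pair(0, e), pair(e, e)), pair(pair(q(0), e), pair(0, e))))  →  pair(pair(e, pair(e, pair(0, e))), pair(pair(pair(0, e), pair(e, e)), pair(pair(e, e), pair(0, e))))   [R5 at 2.2.1.1]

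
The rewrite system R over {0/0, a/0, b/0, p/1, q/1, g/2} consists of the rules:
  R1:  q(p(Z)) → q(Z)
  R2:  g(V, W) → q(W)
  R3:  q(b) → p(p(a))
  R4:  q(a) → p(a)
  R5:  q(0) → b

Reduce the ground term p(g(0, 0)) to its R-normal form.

1. p(g(0, 0))  →  p(q(0))   [R2 at 1]
2. p(q(0))  →  p(b)   [R5 at 1]

p(b)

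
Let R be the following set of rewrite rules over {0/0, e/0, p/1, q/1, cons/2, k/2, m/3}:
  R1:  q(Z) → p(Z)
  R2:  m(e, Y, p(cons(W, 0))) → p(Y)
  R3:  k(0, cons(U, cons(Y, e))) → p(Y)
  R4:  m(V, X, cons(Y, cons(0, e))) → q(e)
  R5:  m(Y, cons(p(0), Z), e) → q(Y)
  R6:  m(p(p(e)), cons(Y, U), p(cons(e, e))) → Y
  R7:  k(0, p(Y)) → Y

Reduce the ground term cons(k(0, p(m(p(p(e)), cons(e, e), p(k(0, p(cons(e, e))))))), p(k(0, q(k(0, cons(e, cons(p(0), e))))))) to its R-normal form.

cons(e, p(p(p(0))))

1. cons(k(0, p(m(p(p(e)), cons(e, e), p(k(0, p(cons(e, e))))))), p(k(0, q(k(0, cons(e, cons(p(0), e)))))))  →  cons(m(p(p(e)), cons(e, e), p(k(0, p(cons(e, e))))), p(k(0, q(k(0, cons(e, cons(p(0), e)))))))   [R7 at 1]
2. cons(m(p(p(e)), cons(e, e), p(k(0, p(cons(e, e))))), p(k(0, q(k(0, cons(e, cons(p(0), e)))))))  →  cons(m(p(p(e)), cons(e, e), p(cons(e, e))), p(k(0, q(k(0, cons(e, cons(p(0), e)))))))   [R7 at 1.3.1]
3. cons(m(p(p(e)), cons(e, e), p(cons(e, e))), p(k(0, q(k(0, cons(e, cons(p(0), e)))))))  →  cons(e, p(k(0, q(k(0, cons(e, cons(p(0), e)))))))   [R6 at 1]
4. cons(e, p(k(0, q(k(0, cons(e, cons(p(0), e)))))))  →  cons(e, p(k(0, p(k(0, cons(e, cons(p(0), e)))))))   [R1 at 2.1.2]
5. cons(e, p(k(0, p(k(0, cons(e, cons(p(0), e)))))))  →  cons(e, p(k(0, cons(e, cons(p(0), e)))))   [R7 at 2.1]
6. cons(e, p(k(0, cons(e, cons(p(0), e)))))  →  cons(e, p(p(p(0))))   [R3 at 2.1]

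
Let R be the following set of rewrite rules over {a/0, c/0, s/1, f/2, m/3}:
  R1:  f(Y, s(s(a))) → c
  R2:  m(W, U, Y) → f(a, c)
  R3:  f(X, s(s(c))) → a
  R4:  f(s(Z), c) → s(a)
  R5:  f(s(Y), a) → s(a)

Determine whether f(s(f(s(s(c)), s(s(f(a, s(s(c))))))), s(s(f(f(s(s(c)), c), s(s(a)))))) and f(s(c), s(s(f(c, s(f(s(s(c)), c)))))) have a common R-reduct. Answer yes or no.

yes — NF(t₁) = a, NF(t₂) = a

Reduce t₁ = f(s(f(s(s(c)), s(s(f(a, s(s(c))))))), s(s(f(f(s(s(c)), c), s(s(a)))))):
1. f(s(f(s(s(c)), s(s(f(a, s(s(c))))))), s(s(f(f(s(s(c)), c), s(s(a))))))  →  f(s(f(s(s(c)), s(s(a)))), s(s(f(f(s(s(c)), c), s(s(a))))))   [R3 at 1.1.2.1.1]
2. f(s(f(s(s(c)), s(s(a)))), s(s(f(f(s(s(c)), c), s(s(a))))))  →  f(s(c), s(s(f(f(s(s(c)), c), s(s(a))))))   [R1 at 1.1]
3. f(s(c), s(s(f(f(s(s(c)), c), s(s(a))))))  →  f(s(c), s(s(c)))   [R1 at 2.1.1]
4. f(s(c), s(s(c)))  →  a   [R3 at ε]

Reduce t₂ = f(s(c), s(s(f(c, s(f(s(s(c)), c)))))):
1. f(s(c), s(s(f(c, s(f(s(s(c)), c))))))  →  f(s(c), s(s(f(c, s(s(a))))))   [R4 at 2.1.1.2.1]
2. f(s(c), s(s(f(c, s(s(a))))))  →  f(s(c), s(s(c)))   [R1 at 2.1.1]
3. f(s(c), s(s(c)))  →  a   [R3 at ε]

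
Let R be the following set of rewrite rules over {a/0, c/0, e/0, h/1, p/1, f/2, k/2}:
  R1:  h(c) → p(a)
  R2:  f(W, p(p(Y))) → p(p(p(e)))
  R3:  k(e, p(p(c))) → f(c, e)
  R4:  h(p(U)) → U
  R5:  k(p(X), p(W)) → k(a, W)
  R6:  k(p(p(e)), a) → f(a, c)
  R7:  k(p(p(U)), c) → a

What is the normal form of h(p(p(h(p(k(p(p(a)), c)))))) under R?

p(a)

1. h(p(p(h(p(k(p(p(a)), c))))))  →  p(h(p(k(p(p(a)), c))))   [R4 at ε]
2. p(h(p(k(p(p(a)), c))))  →  p(k(p(p(a)), c))   [R4 at 1]
3. p(k(p(p(a)), c))  →  p(a)   [R7 at 1]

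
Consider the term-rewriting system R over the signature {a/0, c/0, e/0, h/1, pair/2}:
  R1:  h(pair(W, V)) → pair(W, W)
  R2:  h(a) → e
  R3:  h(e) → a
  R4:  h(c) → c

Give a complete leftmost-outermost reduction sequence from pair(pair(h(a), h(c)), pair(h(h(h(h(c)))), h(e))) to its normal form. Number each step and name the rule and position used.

1. pair(pair(h(a), h(c)), pair(h(h(h(h(c)))), h(e)))  →  pair(pair(e, h(c)), pair(h(h(h(h(c)))), h(e)))   [R2 at 1.1]
2. pair(pair(e, h(c)), pair(h(h(h(h(c)))), h(e)))  →  pair(pair(e, c), pair(h(h(h(h(c)))), h(e)))   [R4 at 1.2]
3. pair(pair(e, c), pair(h(h(h(h(c)))), h(e)))  →  pair(pair(e, c), pair(h(h(h(c))), h(e)))   [R4 at 2.1.1.1.1]
4. pair(pair(e, c), pair(h(h(h(c))), h(e)))  →  pair(pair(e, c), pair(h(h(c)), h(e)))   [R4 at 2.1.1.1]
5. pair(pair(e, c), pair(h(h(c)), h(e)))  →  pair(pair(e, c), pair(h(c), h(e)))   [R4 at 2.1.1]
6. pair(pair(e, c), pair(h(c), h(e)))  →  pair(pair(e, c), pair(c, h(e)))   [R4 at 2.1]
7. pair(pair(e, c), pair(c, h(e)))  →  pair(pair(e, c), pair(c, a))   [R3 at 2.2]

pair(pair(e, c), pair(c, a))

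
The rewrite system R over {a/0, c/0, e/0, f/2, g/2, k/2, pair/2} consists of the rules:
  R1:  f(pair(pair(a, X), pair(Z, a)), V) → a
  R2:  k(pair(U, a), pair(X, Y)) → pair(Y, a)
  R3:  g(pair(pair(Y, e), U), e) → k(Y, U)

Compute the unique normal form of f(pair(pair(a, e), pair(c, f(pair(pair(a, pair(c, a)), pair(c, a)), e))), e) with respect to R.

1. f(pair(pair(a, e), pair(c, f(pair(pair(a, pair(c, a)), pair(c, a)), e))), e)  →  f(pair(pair(a, e), pair(c, a)), e)   [R1 at 1.2.2]
2. f(pair(pair(a, e), pair(c, a)), e)  →  a   [R1 at ε]

a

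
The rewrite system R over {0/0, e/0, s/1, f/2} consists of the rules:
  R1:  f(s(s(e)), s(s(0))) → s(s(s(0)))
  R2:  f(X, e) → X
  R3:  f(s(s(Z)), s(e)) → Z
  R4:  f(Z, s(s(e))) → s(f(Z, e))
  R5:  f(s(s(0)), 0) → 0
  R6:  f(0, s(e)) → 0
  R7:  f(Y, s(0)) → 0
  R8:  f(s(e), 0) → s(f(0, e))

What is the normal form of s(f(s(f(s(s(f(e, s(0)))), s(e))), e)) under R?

1. s(f(s(f(s(s(f(e, s(0)))), s(e))), e))  →  s(s(f(s(s(f(e, s(0)))), s(e))))   [R2 at 1]
2. s(s(f(s(s(f(e, s(0)))), s(e))))  →  s(s(f(e, s(0))))   [R3 at 1.1]
3. s(s(f(e, s(0))))  →  s(s(0))   [R7 at 1.1]

s(s(0))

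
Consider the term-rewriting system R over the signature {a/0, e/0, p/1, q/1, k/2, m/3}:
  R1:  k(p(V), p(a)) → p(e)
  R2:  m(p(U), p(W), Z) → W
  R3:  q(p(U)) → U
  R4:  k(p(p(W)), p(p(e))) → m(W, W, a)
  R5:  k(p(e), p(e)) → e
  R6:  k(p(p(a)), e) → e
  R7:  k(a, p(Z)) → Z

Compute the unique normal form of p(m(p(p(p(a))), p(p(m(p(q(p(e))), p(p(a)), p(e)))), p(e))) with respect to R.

p(p(p(a)))

1. p(m(p(p(p(a))), p(p(m(p(q(p(e))), p(p(a)), p(e)))), p(e)))  →  p(p(m(p(q(p(e))), p(p(a)), p(e))))   [R2 at 1]
2. p(p(m(p(q(p(e))), p(p(a)), p(e))))  →  p(p(p(a)))   [R2 at 1.1]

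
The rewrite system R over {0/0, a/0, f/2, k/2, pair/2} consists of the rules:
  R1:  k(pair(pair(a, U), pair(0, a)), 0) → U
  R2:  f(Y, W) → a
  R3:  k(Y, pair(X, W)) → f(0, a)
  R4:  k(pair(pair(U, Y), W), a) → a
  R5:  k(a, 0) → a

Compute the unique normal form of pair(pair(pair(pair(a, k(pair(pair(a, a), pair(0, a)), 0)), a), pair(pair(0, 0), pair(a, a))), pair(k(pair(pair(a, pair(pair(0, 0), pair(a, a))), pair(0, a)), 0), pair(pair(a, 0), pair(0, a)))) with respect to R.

1. pair(pair(pair(pair(a, k(pair(pair(a, a), pair(0, a)), 0)), a), pair(pair(0, 0), pair(a, a))), pair(k(pair(pair(a, pair(pair(0, 0), pair(a, a))), pair(0, a)), 0), pair(pair(a, 0), pair(0, a))))  →  pair(pair(pair(pair(a, a), a), pair(pair(0, 0), pair(a, a))), pair(k(pair(pair(a, pair(pair(0, 0), pair(a, a))), pair(0, a)), 0), pair(pair(a, 0), pair(0, a))))   [R1 at 1.1.1.2]
2. pair(pair(pair(pair(a, a), a), pair(pair(0, 0), pair(a, a))), pair(k(pair(pair(a, pair(pair(0, 0), pair(a, a))), pair(0, a)), 0), pair(pair(a, 0), pair(0, a))))  →  pair(pair(pair(pair(a, a), a), pair(pair(0, 0), pair(a, a))), pair(pair(pair(0, 0), pair(a, a)), pair(pair(a, 0), pair(0, a))))   [R1 at 2.1]

pair(pair(pair(pair(a, a), a), pair(pair(0, 0), pair(a, a))), pair(pair(pair(0, 0), pair(a, a)), pair(pair(a, 0), pair(0, a))))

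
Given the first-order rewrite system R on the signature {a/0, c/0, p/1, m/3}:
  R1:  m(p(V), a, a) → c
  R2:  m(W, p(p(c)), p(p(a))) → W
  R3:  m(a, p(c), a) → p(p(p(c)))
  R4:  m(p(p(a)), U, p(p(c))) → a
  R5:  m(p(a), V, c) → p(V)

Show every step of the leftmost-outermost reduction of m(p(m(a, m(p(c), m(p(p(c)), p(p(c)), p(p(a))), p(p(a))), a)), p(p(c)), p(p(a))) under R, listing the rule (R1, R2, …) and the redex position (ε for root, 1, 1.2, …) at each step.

p(p(p(p(c))))

1. m(p(m(a, m(p(c), m(p(p(c)), p(p(c)), p(p(a))), p(p(a))), a)), p(p(c)), p(p(a)))  →  p(m(a, m(p(c), m(p(p(c)), p(p(c)), p(p(a))), p(p(a))), a))   [R2 at ε]
2. p(m(a, m(p(c), m(p(p(c)), p(p(c)), p(p(a))), p(p(a))), a))  →  p(m(a, m(p(c), p(p(c)), p(p(a))), a))   [R2 at 1.2.2]
3. p(m(a, m(p(c), p(p(c)), p(p(a))), a))  →  p(m(a, p(c), a))   [R2 at 1.2]
4. p(m(a, p(c), a))  →  p(p(p(p(c))))   [R3 at 1]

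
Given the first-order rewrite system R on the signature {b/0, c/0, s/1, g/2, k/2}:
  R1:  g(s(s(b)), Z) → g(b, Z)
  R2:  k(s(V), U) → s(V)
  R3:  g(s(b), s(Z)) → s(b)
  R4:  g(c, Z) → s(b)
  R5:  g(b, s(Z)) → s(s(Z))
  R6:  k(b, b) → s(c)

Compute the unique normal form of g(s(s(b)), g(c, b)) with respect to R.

s(s(b))

1. g(s(s(b)), g(c, b))  →  g(b, g(c, b))   [R1 at ε]
2. g(b, g(c, b))  →  g(b, s(b))   [R4 at 2]
3. g(b, s(b))  →  s(s(b))   [R5 at ε]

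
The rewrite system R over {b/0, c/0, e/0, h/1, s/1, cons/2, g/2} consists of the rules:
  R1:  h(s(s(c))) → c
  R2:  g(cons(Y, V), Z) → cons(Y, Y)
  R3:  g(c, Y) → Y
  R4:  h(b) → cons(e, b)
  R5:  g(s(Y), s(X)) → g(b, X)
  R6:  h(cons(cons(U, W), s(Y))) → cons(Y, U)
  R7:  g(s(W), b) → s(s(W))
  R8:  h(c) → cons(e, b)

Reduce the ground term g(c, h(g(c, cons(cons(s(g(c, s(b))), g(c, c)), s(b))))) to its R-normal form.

1. g(c, h(g(c, cons(cons(s(g(c, s(b))), g(c, c)), s(b)))))  →  h(g(c, cons(cons(s(g(c, s(b))), g(c, c)), s(b))))   [R3 at ε]
2. h(g(c, cons(cons(s(g(c, s(b))), g(c, c)), s(b))))  →  h(cons(cons(s(g(c, s(b))), g(c, c)), s(b)))   [R3 at 1]
3. h(cons(cons(s(g(c, s(b))), g(c, c)), s(b)))  →  cons(b, s(g(c, s(b))))   [R6 at ε]
4. cons(b, s(g(c, s(b))))  →  cons(b, s(s(b)))   [R3 at 2.1]

cons(b, s(s(b)))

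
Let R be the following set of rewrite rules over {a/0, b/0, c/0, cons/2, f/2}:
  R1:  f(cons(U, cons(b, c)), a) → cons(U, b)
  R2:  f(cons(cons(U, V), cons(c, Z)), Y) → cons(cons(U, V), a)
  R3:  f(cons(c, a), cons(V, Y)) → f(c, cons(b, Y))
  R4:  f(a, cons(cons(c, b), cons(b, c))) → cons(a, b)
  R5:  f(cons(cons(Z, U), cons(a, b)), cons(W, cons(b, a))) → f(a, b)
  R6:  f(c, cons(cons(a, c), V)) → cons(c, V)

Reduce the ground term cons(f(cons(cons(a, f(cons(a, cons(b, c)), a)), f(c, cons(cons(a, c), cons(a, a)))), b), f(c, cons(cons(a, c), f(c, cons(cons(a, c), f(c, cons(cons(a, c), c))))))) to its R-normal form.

1. cons(f(cons(cons(a, f(cons(a, cons(b, c)), a)), f(c, cons(cons(a, c), cons(a, a)))), b), f(c, cons(cons(a, c), f(c, cons(cons(a, c), f(c, cons(cons(a, c), c)))))))  →  cons(f(cons(cons(a, cons(a, b)), f(c, cons(cons(a, c), cons(a, a)))), b), f(c, cons(cons(a, c), f(c, cons(cons(a, c), f(c, cons(cons(a, c), c)))))))   [R1 at 1.1.1.2]
2. cons(f(cons(cons(a, cons(a, b)), f(c, cons(cons(a, c), cons(a, a)))), b), f(c, cons(cons(a, c), f(c, cons(cons(a, c), f(c, cons(cons(a, c), c)))))))  →  cons(f(cons(cons(a, cons(a, b)), cons(c, cons(a, a))), b), f(c, cons(cons(a, c), f(c, cons(cons(a, c), f(c, cons(cons(a, c), c)))))))   [R6 at 1.1.2]
3. cons(f(cons(cons(a, cons(a, b)), cons(c, cons(a, a))), b), f(c, cons(cons(a, c), f(c, cons(cons(a, c), f(c, cons(cons(a, c), c)))))))  →  cons(cons(cons(a, cons(a, b)), a), f(c, cons(cons(a, c), f(c, cons(cons(a, c), f(c, cons(cons(a, c), c)))))))   [R2 at 1]
4. cons(cons(cons(a, cons(a, b)), a), f(c, cons(cons(a, c), f(c, cons(cons(a, c), f(c, cons(cons(a, c), c)))))))  →  cons(cons(cons(a, cons(a, b)), a), cons(c, f(c, cons(cons(a, c), f(c, cons(cons(a, c), c))))))   [R6 at 2]
5. cons(cons(cons(a, cons(a, b)), a), cons(c, f(c, cons(cons(a, c), f(c, cons(cons(a, c), c))))))  →  cons(cons(cons(a, cons(a, b)), a), cons(c, cons(c, f(c, cons(cons(a, c), c)))))   [R6 at 2.2]
6. cons(cons(cons(a, cons(a, b)), a), cons(c, cons(c, f(c, cons(cons(a, c), c)))))  →  cons(cons(cons(a, cons(a, b)), a), cons(c, cons(c, cons(c, c))))   [R6 at 2.2.2]

cons(cons(cons(a, cons(a, b)), a), cons(c, cons(c, cons(c, c))))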